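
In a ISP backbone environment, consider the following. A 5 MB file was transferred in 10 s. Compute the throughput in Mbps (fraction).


Given: file = 5 MB, time = 10 s
File in Mb = 5 * 8 = 40 Mb
Throughput = 40 / 10 Mbps
Throughput = 4 Mbps

4


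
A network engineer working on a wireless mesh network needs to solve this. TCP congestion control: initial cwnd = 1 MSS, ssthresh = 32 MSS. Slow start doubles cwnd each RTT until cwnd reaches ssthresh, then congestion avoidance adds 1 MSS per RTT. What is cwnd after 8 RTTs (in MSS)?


RTT 0: cwnd = 1 MSS (initial)
RTT 1: cwnd = 2 MSS (slow start, doubled)
RTT 2: cwnd = 4 MSS (slow start, doubled)
RTT 3: cwnd = 8 MSS (slow start, doubled)
RTT 4: cwnd = 16 MSS (slow start, doubled)
RTT 5: cwnd = 32 MSS (slow start, doubled)
RTT 6: cwnd = 33 MSS (congestion avoidance, +1)
RTT 7: cwnd = 34 MSS (congestion avoidance, +1)
RTT 8: cwnd = 35 MSS (congestion avoidance, +1)

35


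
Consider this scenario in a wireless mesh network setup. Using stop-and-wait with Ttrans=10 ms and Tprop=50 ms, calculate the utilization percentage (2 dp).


Given: Ttrans = 10 ms, Tprop = 50 ms
RTT = 2 * Tprop = 2 * 50 = 100 ms
U = Ttrans / (Ttrans + RTT)
U = 10 / (10 + 100)
U = 10 / 110 = 0.090909
U% = 9.09%

9.09


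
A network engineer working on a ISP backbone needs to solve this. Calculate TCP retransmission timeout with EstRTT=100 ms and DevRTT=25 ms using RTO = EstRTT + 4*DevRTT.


Given: EstRTT = 100 ms, DevRTT = 25 ms
Timeout = EstRTT + 4 * DevRTT
4 * DevRTT = 4 * 25 = 100
Timeout = 100 + 100 = 200 ms

200


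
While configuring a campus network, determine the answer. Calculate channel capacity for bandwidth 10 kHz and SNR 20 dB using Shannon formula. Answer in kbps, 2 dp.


Given: B = 10 kHz, SNR = 20 dB
SNR linear = 10^(20/10) = 100
1 + SNR = 101
log2(101) = 6.6582114828
C = 10 * 1000 * 6.6582114828 = 66582.1148 bps
C = 66.582115 kbps -> 66.58 kbps (2 dp)

66.58


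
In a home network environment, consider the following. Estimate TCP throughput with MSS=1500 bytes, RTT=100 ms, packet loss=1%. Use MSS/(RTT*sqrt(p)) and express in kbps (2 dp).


Given: MSS = 1500 bytes, RTT = 100 ms, loss = 1%
RTT in seconds = 100 / 1000 = 0.1
Loss rate = 1% = 0.01
sqrt(loss) = sqrt(0.01) = 0.1
Throughput (bytes/s) = 1500 / (0.1 * 0.1) = 150000.0000
Throughput (kbps) = 150000.0000 * 8 / 1000 = 1200.000000 -> 1200.00 kbps (2 dp)

1200.00


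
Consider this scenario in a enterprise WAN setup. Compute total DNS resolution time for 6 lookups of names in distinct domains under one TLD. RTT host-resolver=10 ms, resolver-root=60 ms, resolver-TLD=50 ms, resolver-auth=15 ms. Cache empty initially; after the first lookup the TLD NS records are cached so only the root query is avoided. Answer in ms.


Lookup 1 (cold cache): local + root + TLD + auth = 10 + 60 + 50 + 15 = 135 ms
Lookups 2..6 (TLD NS cached -> skip root; new domain -> still ask TLD and auth): local + TLD + auth = 10 + 50 + 15 = 75 ms each
Remaining 5 lookups: 5 * 75 = 375 ms
Total = 135 + 375 = 510 ms

510


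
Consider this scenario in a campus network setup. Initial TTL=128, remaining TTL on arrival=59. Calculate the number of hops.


Given: initial TTL = 128, received TTL = 59
Hops = initial TTL - received TTL
Hops = 128 - 59 = 69

69


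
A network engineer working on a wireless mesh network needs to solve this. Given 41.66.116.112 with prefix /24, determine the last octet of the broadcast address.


Given: IP = 41.66.116.112, prefix = /24
Host bits = 32 - 24 = 8
Network last octet = 112 AND mask = 0
Host part size = 2^8 - 1 = 255
Broadcast last octet = 0 OR 255 = 255

255


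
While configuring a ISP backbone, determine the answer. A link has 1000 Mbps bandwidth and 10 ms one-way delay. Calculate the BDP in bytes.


Given: bandwidth = 1000 Mbps, delay = 10 ms
BDP in bits = 1000 * 10^6 * 10 / 1000
BDP in bits = 10000000
BDP in bytes = 10000000 / 8 = 1250000

1250000


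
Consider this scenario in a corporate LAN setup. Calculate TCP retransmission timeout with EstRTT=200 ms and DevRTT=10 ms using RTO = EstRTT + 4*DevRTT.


Given: EstRTT = 200 ms, DevRTT = 10 ms
Timeout = EstRTT + 4 * DevRTT
4 * DevRTT = 4 * 10 = 40
Timeout = 200 + 40 = 240 ms

240


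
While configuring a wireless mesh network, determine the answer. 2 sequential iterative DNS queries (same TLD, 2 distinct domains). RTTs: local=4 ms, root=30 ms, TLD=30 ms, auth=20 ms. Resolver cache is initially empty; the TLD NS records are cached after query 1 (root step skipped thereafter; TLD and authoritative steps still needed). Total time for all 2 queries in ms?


Lookup 1 (cold cache): local + root + TLD + auth = 4 + 30 + 30 + 20 = 84 ms
Lookups 2..2 (TLD NS cached -> skip root; new domain -> still ask TLD and auth): local + TLD + auth = 4 + 30 + 20 = 54 ms each
Remaining 1 lookups: 1 * 54 = 54 ms
Total = 84 + 54 = 138 ms

138


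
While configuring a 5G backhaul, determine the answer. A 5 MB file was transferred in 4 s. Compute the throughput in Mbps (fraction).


Given: file = 5 MB, time = 4 s
File in Mb = 5 * 8 = 40 Mb
Throughput = 40 / 4 Mbps
Throughput = 10 Mbps

10


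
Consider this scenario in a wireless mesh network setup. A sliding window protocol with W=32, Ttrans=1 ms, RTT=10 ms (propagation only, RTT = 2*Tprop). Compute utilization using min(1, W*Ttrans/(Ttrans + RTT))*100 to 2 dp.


Given: W = 32, Ttrans = 1 ms, RTT = 10 ms (= 2 * Tprop, Tprop = 5 ms)
Cycle time = Ttrans + RTT = 1 + 10 = 11 ms (first packet sent until its ACK returns)
W * Ttrans = 32 * 1 = 32 ms of sending per cycle
W * Ttrans / (Ttrans + RTT) = 32 / 11 = 2.909091
U = min(1, 2.909091) = 1.000000
U% = 100.00%

100.00


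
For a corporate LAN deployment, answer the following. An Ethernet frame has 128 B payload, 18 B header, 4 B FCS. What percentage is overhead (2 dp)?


Given: payload = 128 B, header = 18 B, trailer = 4 B
Overhead bytes = header + trailer = 18 + 4 = 22
Total frame = payload + overhead = 128 + 22 = 150
Overhead % = 22 / 150 * 100 = 14.6667% -> 14.67% (2 dp)

14.67


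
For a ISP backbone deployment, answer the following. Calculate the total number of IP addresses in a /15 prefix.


Given: CIDR prefix /15
Host bits = 32 - 15 = 17
Total addresses = 2^17 = 131072

131072


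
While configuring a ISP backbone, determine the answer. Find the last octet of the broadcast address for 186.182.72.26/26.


Given: IP = 186.182.72.26, prefix = /26
Host bits = 32 - 26 = 6
Network last octet = 26 AND mask = 0
Host part size = 2^6 - 1 = 63
Broadcast last octet = 0 OR 63 = 63

63


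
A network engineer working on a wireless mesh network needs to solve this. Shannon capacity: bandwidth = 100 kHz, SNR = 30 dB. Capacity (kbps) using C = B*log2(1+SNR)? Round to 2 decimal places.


Given: B = 100 kHz, SNR = 30 dB
SNR linear = 10^(30/10) = 1000
1 + SNR = 1001
log2(1001) = 9.9672262588
C = 100 * 1000 * 9.9672262588 = 996722.6259 bps
C = 996.722626 kbps -> 996.72 kbps (2 dp)

996.72


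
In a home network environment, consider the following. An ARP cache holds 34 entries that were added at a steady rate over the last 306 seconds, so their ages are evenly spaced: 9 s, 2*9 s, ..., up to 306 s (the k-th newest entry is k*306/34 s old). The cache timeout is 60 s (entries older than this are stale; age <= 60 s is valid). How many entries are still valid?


Ages are k * 306/34 s for k = 1..34 (spacing = 9.0000 s).
Entry k is valid iff k * 306/34 <= 60 iff k <= 34 * 60 / 306 = 6.6667
n_valid = floor(6.6667) = 6
(n_stale = 34 - 6 = 28)

6


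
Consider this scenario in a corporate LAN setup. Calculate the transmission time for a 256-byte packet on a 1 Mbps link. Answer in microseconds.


Given: packet = 256 bytes, bandwidth = 1 Mbps
Packet in bits = 256 * 8 = 2048 bits
Bandwidth = 1 * 10^6 = 1000000 bps
Time = 2048 / 1000000 seconds
Time in us = 2048 * 10^6 / 1000000 = 2048

2048


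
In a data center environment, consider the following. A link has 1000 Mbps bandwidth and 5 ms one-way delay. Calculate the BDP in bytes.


Given: bandwidth = 1000 Mbps, delay = 5 ms
BDP in bits = 1000 * 10^6 * 5 / 1000
BDP in bits = 5000000
BDP in bytes = 5000000 / 8 = 625000

625000


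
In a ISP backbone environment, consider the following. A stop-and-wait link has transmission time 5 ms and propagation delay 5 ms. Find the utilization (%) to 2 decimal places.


Given: Ttrans = 5 ms, Tprop = 5 ms
RTT = 2 * Tprop = 2 * 5 = 10 ms
U = Ttrans / (Ttrans + RTT)
U = 5 / (5 + 10)
U = 5 / 15 = 0.333333
U% = 33.33%

33.33


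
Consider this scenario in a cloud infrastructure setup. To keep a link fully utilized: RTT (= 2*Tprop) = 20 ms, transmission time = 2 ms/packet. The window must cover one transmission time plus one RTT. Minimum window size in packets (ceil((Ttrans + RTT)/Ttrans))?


Given: Ttrans = 2 ms, RTT = 20 ms (= 2 * Tprop, Tprop = 10 ms)
Time until first ACK returns = Ttrans + RTT = 2 + 20 = 22 ms
Need W * Ttrans >= Ttrans + RTT  ->  W >= (Ttrans + RTT) / Ttrans
(Ttrans + RTT) / Ttrans = 22 / 2 = 11
W_min = ceil(11) = 11

11


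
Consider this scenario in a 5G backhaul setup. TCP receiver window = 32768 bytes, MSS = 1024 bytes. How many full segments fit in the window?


Given: RWND = 32768 bytes, MSS = 1024 bytes
Full segments = floor(RWND / MSS)
Full segments = floor(32768 / 1024)
Full segments = floor(32.0) = 32

32


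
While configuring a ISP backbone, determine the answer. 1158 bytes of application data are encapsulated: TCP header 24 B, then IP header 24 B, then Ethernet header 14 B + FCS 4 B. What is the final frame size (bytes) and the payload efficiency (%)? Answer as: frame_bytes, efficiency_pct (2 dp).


TCP segment = 1158 + 24 = 1182 B
IP packet = 1182 + 24 = 1206 B
Ethernet frame = 1206 + 14 + 4 = 1224 B
Efficiency = app / frame = 1158 / 1224 = 0.946078 = 94.6078% -> 94.61% (2 dp)

1224, 94.61


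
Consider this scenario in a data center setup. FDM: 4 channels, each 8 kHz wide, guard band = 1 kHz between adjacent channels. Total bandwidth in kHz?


Given: 4 channels, 8 kHz each, guard = 1 kHz
Channel bandwidth = 4 * 8 = 32 kHz
Guard bands = 3 gaps * 1 kHz = 3 kHz
Total = 32 + 3 = 35 kHz

35


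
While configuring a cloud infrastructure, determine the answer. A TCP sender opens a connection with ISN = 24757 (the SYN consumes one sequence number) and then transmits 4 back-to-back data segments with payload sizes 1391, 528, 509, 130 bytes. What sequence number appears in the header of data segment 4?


The SYN occupies sequence number ISN = 24757, so the first data byte is ISN + 1 = 24758.
SEQ of data segment i = (ISN + 1) + sum of payload sizes of segments 1..i-1.
Segment 1: SEQ = 24758, payload = 1391 bytes
Segment 2: SEQ = 26149, payload = 528 bytes
Segment 3: SEQ = 26677, payload = 509 bytes
Segment 4: SEQ = 27186, payload = 130 bytes
SEQ of segment 4 = 24758 + 1391 + 528 + 509 = 27186

27186


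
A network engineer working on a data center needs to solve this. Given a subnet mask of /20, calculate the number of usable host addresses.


Given: subnet mask /20
Host bits = 32 - 20 = 12
Total addresses = 2^12 = 4096
Usable hosts = 4096 - 2 (network + broadcast) = 4094

4094


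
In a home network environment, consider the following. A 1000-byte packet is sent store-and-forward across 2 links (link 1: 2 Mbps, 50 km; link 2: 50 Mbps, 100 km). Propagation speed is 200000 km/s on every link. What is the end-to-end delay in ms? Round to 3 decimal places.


Packet = 1000 bytes = 8000 bits. Store-and-forward: sum (t_trans + t_prop) per link.
Link 1: t_trans = 8000/(2*10^6) s = 4.0000 ms; t_prop = 50/200000 s = 0.2500 ms; subtotal = 4.2500 ms
Link 2: t_trans = 8000/(50*10^6) s = 0.1600 ms; t_prop = 100/200000 s = 0.5000 ms; subtotal = 0.6600 ms
End-to-end = 4.2500 + 0.6600 = 4.9100 ms -> 4.910 ms (3 dp)

4.910


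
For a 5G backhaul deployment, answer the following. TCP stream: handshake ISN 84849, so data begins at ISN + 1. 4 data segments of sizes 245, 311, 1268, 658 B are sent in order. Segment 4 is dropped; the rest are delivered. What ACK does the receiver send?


SYN uses sequence number 84849; first data byte = ISN + 1 = 84850.
Segment 1: SEQ = 84850, len = 245 B, covers [84850, 85094]
Segment 2: SEQ = 85095, len = 311 B, covers [85095, 85405]
Segment 3: SEQ = 85406, len = 1268 B, covers [85406, 86673]
Segment 4: SEQ = 86674, len = 658 B, covers [86674, 87331] [LOST]
In-order data received: bytes [84850, 86673] (segments 1..3).
Segment 4 missing -> gap begins at byte 86674.
Cumulative ACK = next expected in-order byte = 84850 + 245 + 311 + 1268 = 86674

86674


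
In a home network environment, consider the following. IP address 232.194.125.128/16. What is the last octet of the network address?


Given: IP = 232.194.125.128, prefix = /16
Subnet mask = 255.255.0.0
Last octet of IP: 128
Last octet of mask: 0
Network last octet = 128 AND 0 = 0

0


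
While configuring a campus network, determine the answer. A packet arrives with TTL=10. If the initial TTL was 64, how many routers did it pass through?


Given: initial TTL = 64, received TTL = 10
Hops = initial TTL - received TTL
Hops = 64 - 10 = 54

54


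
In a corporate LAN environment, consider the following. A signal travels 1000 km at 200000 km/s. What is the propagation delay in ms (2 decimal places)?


Given: distance = 1000 km, speed = 200000 km/s
Delay = distance / speed = 1000 / 200000 seconds
Delay in ms = 1000 * 1000 / 200000
Delay = 5.0000 ms
Rounded to 2 dp = 5.00 ms

5.00


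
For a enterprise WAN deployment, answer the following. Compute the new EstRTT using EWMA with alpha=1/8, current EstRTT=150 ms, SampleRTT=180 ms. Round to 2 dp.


Given: EstRTT = 150 ms, SampleRTT = 180 ms, alpha = 1/8
New EstRTT = (1 - alpha) * EstRTT + alpha * SampleRTT
(7/8) * 150 = 131.25
(1/8) * 180 = 22.5
New EstRTT = 131.25 + 22.5 = 153.75 ms -> 153.75 ms (2 dp)

153.75


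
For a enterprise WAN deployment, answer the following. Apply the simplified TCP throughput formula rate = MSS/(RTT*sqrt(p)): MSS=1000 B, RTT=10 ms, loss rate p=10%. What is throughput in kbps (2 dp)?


Given: MSS = 1000 bytes, RTT = 10 ms, loss = 10%
RTT in seconds = 10 / 1000 = 0.01
Loss rate = 10% = 0.1
sqrt(loss) = sqrt(0.1) = 0.316227766017
Throughput (bytes/s) = 1000 / (0.01 * 0.316227766017) = 316227.7660
Throughput (kbps) = 316227.7660 * 8 / 1000 = 2529.822128 -> 2529.82 kbps (2 dp)

2529.82


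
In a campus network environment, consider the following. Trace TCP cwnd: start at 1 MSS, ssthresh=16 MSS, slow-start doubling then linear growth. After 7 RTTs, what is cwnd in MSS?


RTT 0: cwnd = 1 MSS (initial)
RTT 1: cwnd = 2 MSS (slow start, doubled)
RTT 2: cwnd = 4 MSS (slow start, doubled)
RTT 3: cwnd = 8 MSS (slow start, doubled)
RTT 4: cwnd = 16 MSS (slow start, doubled)
RTT 5: cwnd = 17 MSS (congestion avoidance, +1)
RTT 6: cwnd = 18 MSS (congestion avoidance, +1)
RTT 7: cwnd = 19 MSS (congestion avoidance, +1)

19


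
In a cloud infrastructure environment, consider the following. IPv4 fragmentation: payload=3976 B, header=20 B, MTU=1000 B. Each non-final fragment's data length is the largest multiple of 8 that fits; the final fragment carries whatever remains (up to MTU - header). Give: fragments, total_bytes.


Max data per non-final fragment = floor((MTU - header)/8)*8 = floor((1000 - 20)/8)*8 = floor(980/8)*8 = 976 B
Final fragment needs no 8-byte alignment: it can carry up to MTU - header = 980 B
Non-final fragments needed = ceil((payload - 980) / 976) = ceil(2996/976) = ceil(3.0697) = 4
Number of fragments = 4 + 1 = 5
Fragment sizes (data): 4 * 976 B + 72 B (last, 72 <= 980 OK)
Total bytes sent = payload + n_frags * header = 3976 + 5*20 = 3976 + 100 = 4076 B

5, 4076


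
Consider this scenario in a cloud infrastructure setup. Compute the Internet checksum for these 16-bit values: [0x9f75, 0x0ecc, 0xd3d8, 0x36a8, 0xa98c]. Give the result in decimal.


Given words: [0x9f75, 0x0ecc, 0xd3d8, 0x36a8, 0xa98c]
Step 1: Sum all words
Raw sum = 40821 + 3788 + 54232 + 13992 + 43404 = 156237
Step 2: Fold carry: (25165 + 2) = 25167
One's complement = ~25167 & 0xFFFF = 40368

40368


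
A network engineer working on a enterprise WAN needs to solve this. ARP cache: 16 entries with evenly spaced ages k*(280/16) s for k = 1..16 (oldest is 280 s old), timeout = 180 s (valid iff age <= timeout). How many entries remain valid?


Ages are k * 280/16 s for k = 1..16 (spacing = 17.5000 s).
Entry k is valid iff k * 280/16 <= 180 iff k <= 16 * 180 / 280 = 10.2857
n_valid = floor(10.2857) = 10
(n_stale = 16 - 10 = 6)

10


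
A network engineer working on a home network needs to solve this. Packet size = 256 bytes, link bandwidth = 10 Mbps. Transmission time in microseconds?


Given: packet = 256 bytes, bandwidth = 10 Mbps
Packet in bits = 256 * 8 = 2048 bits
Bandwidth = 10 * 10^6 = 10000000 bps
Time = 2048 / 10000000 seconds
Time in us = 2048 * 10^6 / 10000000 = 204.8

204.8


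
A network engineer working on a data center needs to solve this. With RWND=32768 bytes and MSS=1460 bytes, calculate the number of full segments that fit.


Given: RWND = 32768 bytes, MSS = 1460 bytes
Full segments = floor(RWND / MSS)
Full segments = floor(32768 / 1460)
Full segments = floor(22.4438) = 22

22


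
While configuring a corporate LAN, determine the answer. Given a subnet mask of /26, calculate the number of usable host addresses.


Given: subnet mask /26
Host bits = 32 - 26 = 6
Total addresses = 2^6 = 64
Usable hosts = 64 - 2 (network + broadcast) = 62

62


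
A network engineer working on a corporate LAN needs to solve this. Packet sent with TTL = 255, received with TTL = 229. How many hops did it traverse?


Given: initial TTL = 255, received TTL = 229
Hops = initial TTL - received TTL
Hops = 255 - 229 = 26

26


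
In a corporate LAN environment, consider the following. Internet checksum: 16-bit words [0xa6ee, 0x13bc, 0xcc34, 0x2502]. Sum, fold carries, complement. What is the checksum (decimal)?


Given words: [0xa6ee, 0x13bc, 0xcc34, 0x2502]
Step 1: Sum all words
Raw sum = 42734 + 5052 + 52276 + 9474 = 109536
Step 2: Fold carry: (44000 + 1) = 44001
One's complement = ~44001 & 0xFFFF = 21534

21534


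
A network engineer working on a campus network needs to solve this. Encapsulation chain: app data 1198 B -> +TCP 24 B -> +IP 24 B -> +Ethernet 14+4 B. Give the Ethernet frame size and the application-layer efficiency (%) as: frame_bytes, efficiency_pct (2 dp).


TCP segment = 1198 + 24 = 1222 B
IP packet = 1222 + 24 = 1246 B
Ethernet frame = 1246 + 14 + 4 = 1264 B
Efficiency = app / frame = 1198 / 1264 = 0.947785 = 94.7785% -> 94.78% (2 dp)

1264, 94.78


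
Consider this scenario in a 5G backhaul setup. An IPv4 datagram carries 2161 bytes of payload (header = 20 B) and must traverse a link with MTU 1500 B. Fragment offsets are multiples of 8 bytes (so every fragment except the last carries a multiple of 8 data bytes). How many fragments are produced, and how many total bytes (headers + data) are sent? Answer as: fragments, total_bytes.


Max data per non-final fragment = floor((MTU - header)/8)*8 = floor((1500 - 20)/8)*8 = floor(1480/8)*8 = 1480 B
Final fragment needs no 8-byte alignment: it can carry up to MTU - header = 1480 B
Non-final fragments needed = ceil((payload - 1480) / 1480) = ceil(681/1480) = ceil(0.4601) = 1
Number of fragments = 1 + 1 = 2
Fragment sizes (data): 1 * 1480 B + 681 B (last, 681 <= 1480 OK)
Total bytes sent = payload + n_frags * header = 2161 + 2*20 = 2161 + 40 = 2201 B

2, 2201


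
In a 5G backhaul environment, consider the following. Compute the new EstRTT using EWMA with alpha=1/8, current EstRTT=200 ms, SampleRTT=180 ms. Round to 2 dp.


Given: EstRTT = 200 ms, SampleRTT = 180 ms, alpha = 1/8
New EstRTT = (1 - alpha) * EstRTT + alpha * SampleRTT
(7/8) * 200 = 175
(1/8) * 180 = 22.5
New EstRTT = 175 + 22.5 = 197.5 ms -> 197.50 ms (2 dp)

197.50


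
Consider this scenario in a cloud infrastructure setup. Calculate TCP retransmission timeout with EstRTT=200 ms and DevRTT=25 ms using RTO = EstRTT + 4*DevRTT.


Given: EstRTT = 200 ms, DevRTT = 25 ms
Timeout = EstRTT + 4 * DevRTT
4 * DevRTT = 4 * 25 = 100
Timeout = 200 + 100 = 300 ms

300


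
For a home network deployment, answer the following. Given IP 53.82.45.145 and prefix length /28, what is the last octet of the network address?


Given: IP = 53.82.45.145, prefix = /28
Subnet mask = 255.255.255.240
Last octet of IP: 145
Last octet of mask: 240
Network last octet = 145 AND 240 = 144

144


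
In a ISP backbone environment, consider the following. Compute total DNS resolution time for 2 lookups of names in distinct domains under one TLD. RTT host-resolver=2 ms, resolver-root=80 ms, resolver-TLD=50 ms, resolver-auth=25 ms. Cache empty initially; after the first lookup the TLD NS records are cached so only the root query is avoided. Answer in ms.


Lookup 1 (cold cache): local + root + TLD + auth = 2 + 80 + 50 + 25 = 157 ms
Lookups 2..2 (TLD NS cached -> skip root; new domain -> still ask TLD and auth): local + TLD + auth = 2 + 50 + 25 = 77 ms each
Remaining 1 lookups: 1 * 77 = 77 ms
Total = 157 + 77 = 234 ms

234


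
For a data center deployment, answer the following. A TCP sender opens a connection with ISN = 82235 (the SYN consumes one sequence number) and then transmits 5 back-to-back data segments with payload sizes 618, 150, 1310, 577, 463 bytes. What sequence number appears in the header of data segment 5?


The SYN occupies sequence number ISN = 82235, so the first data byte is ISN + 1 = 82236.
SEQ of data segment i = (ISN + 1) + sum of payload sizes of segments 1..i-1.
Segment 1: SEQ = 82236, payload = 618 bytes
Segment 2: SEQ = 82854, payload = 150 bytes
Segment 3: SEQ = 83004, payload = 1310 bytes
Segment 4: SEQ = 84314, payload = 577 bytes
Segment 5: SEQ = 84891, payload = 463 bytes
SEQ of segment 5 = 82236 + 618 + 150 + 1310 + 577 = 84891

84891


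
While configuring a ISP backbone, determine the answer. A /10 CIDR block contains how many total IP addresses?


Given: CIDR prefix /10
Host bits = 32 - 10 = 22
Total addresses = 2^22 = 4194304

4194304


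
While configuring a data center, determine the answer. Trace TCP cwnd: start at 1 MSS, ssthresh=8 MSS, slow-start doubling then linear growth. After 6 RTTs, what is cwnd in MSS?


RTT 0: cwnd = 1 MSS (initial)
RTT 1: cwnd = 2 MSS (slow start, doubled)
RTT 2: cwnd = 4 MSS (slow start, doubled)
RTT 3: cwnd = 8 MSS (slow start, doubled)
RTT 4: cwnd = 9 MSS (congestion avoidance, +1)
RTT 5: cwnd = 10 MSS (congestion avoidance, +1)
RTT 6: cwnd = 11 MSS (congestion avoidance, +1)

11


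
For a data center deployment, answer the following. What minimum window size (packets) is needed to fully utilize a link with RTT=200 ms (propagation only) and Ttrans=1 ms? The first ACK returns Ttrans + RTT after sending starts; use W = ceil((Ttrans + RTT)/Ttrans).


Given: Ttrans = 1 ms, RTT = 200 ms (= 2 * Tprop, Tprop = 100 ms)
Time until first ACK returns = Ttrans + RTT = 1 + 200 = 201 ms
Need W * Ttrans >= Ttrans + RTT  ->  W >= (Ttrans + RTT) / Ttrans
(Ttrans + RTT) / Ttrans = 201 / 1 = 201
W_min = ceil(201) = 201

201


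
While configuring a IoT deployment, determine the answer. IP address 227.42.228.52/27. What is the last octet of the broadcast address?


Given: IP = 227.42.228.52, prefix = /27
Host bits = 32 - 27 = 5
Network last octet = 52 AND mask = 32
Host part size = 2^5 - 1 = 31
Broadcast last octet = 32 OR 31 = 63

63


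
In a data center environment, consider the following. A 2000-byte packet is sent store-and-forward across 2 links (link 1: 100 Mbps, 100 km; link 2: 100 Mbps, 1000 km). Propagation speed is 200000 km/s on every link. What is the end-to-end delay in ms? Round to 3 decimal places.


Packet = 2000 bytes = 16000 bits. Store-and-forward: sum (t_trans + t_prop) per link.
Link 1: t_trans = 16000/(100*10^6) s = 0.1600 ms; t_prop = 100/200000 s = 0.5000 ms; subtotal = 0.6600 ms
Link 2: t_trans = 16000/(100*10^6) s = 0.1600 ms; t_prop = 1000/200000 s = 5.0000 ms; subtotal = 5.1600 ms
End-to-end = 0.6600 + 5.1600 = 5.8200 ms -> 5.820 ms (3 dp)

5.820


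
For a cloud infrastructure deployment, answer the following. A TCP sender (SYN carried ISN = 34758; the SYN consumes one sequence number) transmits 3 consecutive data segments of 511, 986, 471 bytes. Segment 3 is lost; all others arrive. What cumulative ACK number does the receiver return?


SYN uses sequence number 34758; first data byte = ISN + 1 = 34759.
Segment 1: SEQ = 34759, len = 511 B, covers [34759, 35269]
Segment 2: SEQ = 35270, len = 986 B, covers [35270, 36255]
Segment 3: SEQ = 36256, len = 471 B, covers [36256, 36726] [LOST]
In-order data received: bytes [34759, 36255] (segments 1..2).
Segment 3 missing -> gap begins at byte 36256.
Cumulative ACK = next expected in-order byte = 34759 + 511 + 986 = 36256

36256


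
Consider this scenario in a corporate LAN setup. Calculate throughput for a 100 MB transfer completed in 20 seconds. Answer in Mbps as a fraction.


Given: file = 100 MB, time = 20 s
File in Mb = 100 * 8 = 800 Mb
Throughput = 800 / 20 Mbps
Throughput = 40 Mbps

40


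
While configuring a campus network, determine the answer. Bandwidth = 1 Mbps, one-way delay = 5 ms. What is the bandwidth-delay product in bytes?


Given: bandwidth = 1 Mbps, delay = 5 ms
BDP in bits = 1 * 10^6 * 5 / 1000
BDP in bits = 5000
BDP in bytes = 5000 / 8 = 625

625


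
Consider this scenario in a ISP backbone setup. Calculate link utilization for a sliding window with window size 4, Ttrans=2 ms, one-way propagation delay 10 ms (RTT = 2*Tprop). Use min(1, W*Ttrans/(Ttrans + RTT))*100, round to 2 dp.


Given: W = 4, Ttrans = 2 ms, RTT = 20 ms (= 2 * Tprop, Tprop = 10 ms)
Cycle time = Ttrans + RTT = 2 + 20 = 22 ms (first packet sent until its ACK returns)
W * Ttrans = 4 * 2 = 8 ms of sending per cycle
W * Ttrans / (Ttrans + RTT) = 8 / 22 = 0.363636
U = min(1, 0.363636) = 0.363636
U% = 36.36%

36.36


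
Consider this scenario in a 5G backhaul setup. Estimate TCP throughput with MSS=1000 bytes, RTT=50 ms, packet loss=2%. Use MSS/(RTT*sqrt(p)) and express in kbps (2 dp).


Given: MSS = 1000 bytes, RTT = 50 ms, loss = 2%
RTT in seconds = 50 / 1000 = 0.05
Loss rate = 2% = 0.02
sqrt(loss) = sqrt(0.02) = 0.141421356237
Throughput (bytes/s) = 1000 / (0.05 * 0.141421356237) = 141421.3562
Throughput (kbps) = 141421.3562 * 8 / 1000 = 1131.370850 -> 1131.37 kbps (2 dp)

1131.37


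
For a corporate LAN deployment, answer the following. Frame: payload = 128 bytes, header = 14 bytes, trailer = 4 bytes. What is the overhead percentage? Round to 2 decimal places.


Given: payload = 128 B, header = 14 B, trailer = 4 B
Overhead bytes = header + trailer = 14 + 4 = 18
Total frame = payload + overhead = 128 + 18 = 146
Overhead % = 18 / 146 * 100 = 12.3288% -> 12.33% (2 dp)

12.33


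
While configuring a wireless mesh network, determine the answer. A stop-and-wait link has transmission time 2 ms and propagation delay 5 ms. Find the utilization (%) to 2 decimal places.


Given: Ttrans = 2 ms, Tprop = 5 ms
RTT = 2 * Tprop = 2 * 5 = 10 ms
U = Ttrans / (Ttrans + RTT)
U = 2 / (2 + 10)
U = 2 / 12 = 0.166667
U% = 16.67%

16.67


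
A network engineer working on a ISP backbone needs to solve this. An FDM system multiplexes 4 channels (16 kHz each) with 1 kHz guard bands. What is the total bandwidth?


Given: 4 channels, 16 kHz each, guard = 1 kHz
Channel bandwidth = 4 * 16 = 64 kHz
Guard bands = 3 gaps * 1 kHz = 3 kHz
Total = 64 + 3 = 67 kHz

67


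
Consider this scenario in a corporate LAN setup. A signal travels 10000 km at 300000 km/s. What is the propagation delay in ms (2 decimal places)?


Given: distance = 10000 km, speed = 300000 km/s
Delay = distance / speed = 10000 / 300000 seconds
Delay in ms = 10000 * 1000 / 300000
Delay = 33.3333 ms
Rounded to 2 dp = 33.33 ms

33.33


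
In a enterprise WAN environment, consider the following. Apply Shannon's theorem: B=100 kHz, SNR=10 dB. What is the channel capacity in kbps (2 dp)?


Given: B = 100 kHz, SNR = 10 dB
SNR linear = 10^(10/10) = 10
1 + SNR = 11
log2(11) = 3.4594316186
C = 100 * 1000 * 3.4594316186 = 345943.1619 bps
C = 345.943162 kbps -> 345.94 kbps (2 dp)

345.94


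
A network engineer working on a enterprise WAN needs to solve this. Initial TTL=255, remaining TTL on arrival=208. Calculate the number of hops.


Given: initial TTL = 255, received TTL = 208
Hops = initial TTL - received TTL
Hops = 255 - 208 = 47

47


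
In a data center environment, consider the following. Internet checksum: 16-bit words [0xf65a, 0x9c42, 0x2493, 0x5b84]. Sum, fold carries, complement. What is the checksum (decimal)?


Given words: [0xf65a, 0x9c42, 0x2493, 0x5b84]
Step 1: Sum all words
Raw sum = 63066 + 40002 + 9363 + 23428 = 135859
Step 2: Fold carry: (4787 + 2) = 4789
One's complement = ~4789 & 0xFFFF = 60746

60746


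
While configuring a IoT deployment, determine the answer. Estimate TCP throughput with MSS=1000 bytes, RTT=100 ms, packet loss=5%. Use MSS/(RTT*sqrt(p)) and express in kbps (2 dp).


Given: MSS = 1000 bytes, RTT = 100 ms, loss = 5%
RTT in seconds = 100 / 1000 = 0.1
Loss rate = 5% = 0.05
sqrt(loss) = sqrt(0.05) = 0.223606797750
Throughput (bytes/s) = 1000 / (0.1 * 0.223606797750) = 44721.3595
Throughput (kbps) = 44721.3595 * 8 / 1000 = 357.770876 -> 357.77 kbps (2 dp)

357.77


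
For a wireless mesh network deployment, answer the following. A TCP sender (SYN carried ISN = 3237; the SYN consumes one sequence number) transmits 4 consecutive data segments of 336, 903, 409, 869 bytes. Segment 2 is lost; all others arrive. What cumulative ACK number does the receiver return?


SYN uses sequence number 3237; first data byte = ISN + 1 = 3238.
Segment 1: SEQ = 3238, len = 336 B, covers [3238, 3573]
Segment 2: SEQ = 3574, len = 903 B, covers [3574, 4476] [LOST]
Segment 3: SEQ = 4477, len = 409 B, covers [4477, 4885]
Segment 4: SEQ = 4886, len = 869 B, covers [4886, 5754]
In-order data received: bytes [3238, 3573] (segments 1..1).
Segment 2 missing -> gap begins at byte 3574; later segments buffered out of order.
Cumulative ACK = next expected in-order byte = 3238 + 336 = 3574

3574


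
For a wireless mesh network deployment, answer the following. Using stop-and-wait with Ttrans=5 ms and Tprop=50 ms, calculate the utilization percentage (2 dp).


Given: Ttrans = 5 ms, Tprop = 50 ms
RTT = 2 * Tprop = 2 * 50 = 100 ms
U = Ttrans / (Ttrans + RTT)
U = 5 / (5 + 100)
U = 5 / 105 = 0.047619
U% = 4.76%

4.76


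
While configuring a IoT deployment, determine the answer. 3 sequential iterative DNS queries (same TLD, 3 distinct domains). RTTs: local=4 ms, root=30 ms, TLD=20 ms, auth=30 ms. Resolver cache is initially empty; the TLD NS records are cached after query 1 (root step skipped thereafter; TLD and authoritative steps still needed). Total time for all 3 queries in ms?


Lookup 1 (cold cache): local + root + TLD + auth = 4 + 30 + 20 + 30 = 84 ms
Lookups 2..3 (TLD NS cached -> skip root; new domain -> still ask TLD and auth): local + TLD + auth = 4 + 20 + 30 = 54 ms each
Remaining 2 lookups: 2 * 54 = 108 ms
Total = 84 + 108 = 192 ms

192


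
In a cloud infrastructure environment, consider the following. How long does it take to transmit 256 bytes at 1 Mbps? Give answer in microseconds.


Given: packet = 256 bytes, bandwidth = 1 Mbps
Packet in bits = 256 * 8 = 2048 bits
Bandwidth = 1 * 10^6 = 1000000 bps
Time = 2048 / 1000000 seconds
Time in us = 2048 * 10^6 / 1000000 = 2048

2048


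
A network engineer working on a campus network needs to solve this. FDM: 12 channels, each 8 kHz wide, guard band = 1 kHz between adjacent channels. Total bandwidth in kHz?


Given: 12 channels, 8 kHz each, guard = 1 kHz
Channel bandwidth = 12 * 8 = 96 kHz
Guard bands = 11 gaps * 1 kHz = 11 kHz
Total = 96 + 11 = 107 kHz

107


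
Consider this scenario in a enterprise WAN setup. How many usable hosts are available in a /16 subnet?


Given: subnet mask /16
Host bits = 32 - 16 = 16
Total addresses = 2^16 = 65536
Usable hosts = 65536 - 2 (network + broadcast) = 65534

65534


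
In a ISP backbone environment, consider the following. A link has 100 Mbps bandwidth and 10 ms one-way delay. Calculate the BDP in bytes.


Given: bandwidth = 100 Mbps, delay = 10 ms
BDP in bits = 100 * 10^6 * 10 / 1000
BDP in bits = 1000000
BDP in bytes = 1000000 / 8 = 125000

125000


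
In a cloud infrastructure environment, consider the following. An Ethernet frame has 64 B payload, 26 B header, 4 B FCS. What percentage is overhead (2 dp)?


Given: payload = 64 B, header = 26 B, trailer = 4 B
Overhead bytes = header + trailer = 26 + 4 = 30
Total frame = payload + overhead = 64 + 30 = 94
Overhead % = 30 / 94 * 100 = 31.9149% -> 31.91% (2 dp)

31.91


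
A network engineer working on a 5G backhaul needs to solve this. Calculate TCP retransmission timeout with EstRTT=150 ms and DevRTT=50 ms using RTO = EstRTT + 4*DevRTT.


Given: EstRTT = 150 ms, DevRTT = 50 ms
Timeout = EstRTT + 4 * DevRTT
4 * DevRTT = 4 * 50 = 200
Timeout = 150 + 200 = 350 ms

350


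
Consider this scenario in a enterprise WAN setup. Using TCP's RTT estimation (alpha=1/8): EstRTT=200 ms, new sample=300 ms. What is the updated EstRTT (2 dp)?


Given: EstRTT = 200 ms, SampleRTT = 300 ms, alpha = 1/8
New EstRTT = (1 - alpha) * EstRTT + alpha * SampleRTT
(7/8) * 200 = 175
(1/8) * 300 = 37.5
New EstRTT = 175 + 37.5 = 212.5 ms -> 212.50 ms (2 dp)

212.50


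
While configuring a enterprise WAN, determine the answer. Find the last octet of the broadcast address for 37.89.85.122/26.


Given: IP = 37.89.85.122, prefix = /26
Host bits = 32 - 26 = 6
Network last octet = 122 AND mask = 64
Host part size = 2^6 - 1 = 63
Broadcast last octet = 64 OR 63 = 127

127


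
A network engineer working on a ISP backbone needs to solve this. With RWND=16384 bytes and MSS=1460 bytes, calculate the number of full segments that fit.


Given: RWND = 16384 bytes, MSS = 1460 bytes
Full segments = floor(RWND / MSS)
Full segments = floor(16384 / 1460)
Full segments = floor(11.2219) = 11

11


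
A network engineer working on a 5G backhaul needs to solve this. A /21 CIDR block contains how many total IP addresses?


Given: CIDR prefix /21
Host bits = 32 - 21 = 11
Total addresses = 2^11 = 2048

2048


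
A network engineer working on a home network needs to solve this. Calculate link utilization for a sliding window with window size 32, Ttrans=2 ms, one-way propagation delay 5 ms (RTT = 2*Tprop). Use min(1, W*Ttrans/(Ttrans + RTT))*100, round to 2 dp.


Given: W = 32, Ttrans = 2 ms, RTT = 10 ms (= 2 * Tprop, Tprop = 5 ms)
Cycle time = Ttrans + RTT = 2 + 10 = 12 ms (first packet sent until its ACK returns)
W * Ttrans = 32 * 2 = 64 ms of sending per cycle
W * Ttrans / (Ttrans + RTT) = 64 / 12 = 5.333333
U = min(1, 5.333333) = 1.000000
U% = 100.00%

100.00


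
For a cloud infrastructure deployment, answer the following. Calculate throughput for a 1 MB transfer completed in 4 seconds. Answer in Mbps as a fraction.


Given: file = 1 MB, time = 4 s
File in Mb = 1 * 8 = 8 Mb
Throughput = 8 / 4 Mbps
Throughput = 2 Mbps

2


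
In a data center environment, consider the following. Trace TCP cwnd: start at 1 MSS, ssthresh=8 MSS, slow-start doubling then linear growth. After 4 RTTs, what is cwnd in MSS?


RTT 0: cwnd = 1 MSS (initial)
RTT 1: cwnd = 2 MSS (slow start, doubled)
RTT 2: cwnd = 4 MSS (slow start, doubled)
RTT 3: cwnd = 8 MSS (slow start, doubled)
RTT 4: cwnd = 9 MSS (congestion avoidance, +1)

9


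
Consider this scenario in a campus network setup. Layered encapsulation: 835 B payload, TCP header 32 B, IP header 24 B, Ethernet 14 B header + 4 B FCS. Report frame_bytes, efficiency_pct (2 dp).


TCP segment = 835 + 32 = 867 B
IP packet = 867 + 24 = 891 B
Ethernet frame = 891 + 14 + 4 = 909 B
Efficiency = app / frame = 835 / 909 = 0.918592 = 91.8592% -> 91.86% (2 dp)

909, 91.86


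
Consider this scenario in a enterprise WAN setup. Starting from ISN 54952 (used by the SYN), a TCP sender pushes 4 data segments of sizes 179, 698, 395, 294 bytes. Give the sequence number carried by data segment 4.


The SYN occupies sequence number ISN = 54952, so the first data byte is ISN + 1 = 54953.
SEQ of data segment i = (ISN + 1) + sum of payload sizes of segments 1..i-1.
Segment 1: SEQ = 54953, payload = 179 bytes
Segment 2: SEQ = 55132, payload = 698 bytes
Segment 3: SEQ = 55830, payload = 395 bytes
Segment 4: SEQ = 56225, payload = 294 bytes
SEQ of segment 4 = 54953 + 179 + 698 + 395 = 56225

56225


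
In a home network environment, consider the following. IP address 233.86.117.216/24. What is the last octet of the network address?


Given: IP = 233.86.117.216, prefix = /24
Subnet mask = 255.255.255.0
Last octet of IP: 216
Last octet of mask: 0
Network last octet = 216 AND 0 = 0

0


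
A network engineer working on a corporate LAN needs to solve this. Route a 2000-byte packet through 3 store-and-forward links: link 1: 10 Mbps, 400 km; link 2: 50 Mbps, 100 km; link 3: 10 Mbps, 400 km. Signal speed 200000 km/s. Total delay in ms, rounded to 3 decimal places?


Packet = 2000 bytes = 16000 bits. Store-and-forward: sum (t_trans + t_prop) per link.
Link 1: t_trans = 16000/(10*10^6) s = 1.6000 ms; t_prop = 400/200000 s = 2.0000 ms; subtotal = 3.6000 ms
Link 2: t_trans = 16000/(50*10^6) s = 0.3200 ms; t_prop = 100/200000 s = 0.5000 ms; subtotal = 0.8200 ms
Link 3: t_trans = 16000/(10*10^6) s = 1.6000 ms; t_prop = 400/200000 s = 2.0000 ms; subtotal = 3.6000 ms
End-to-end = 3.6000 + 0.8200 + 3.6000 = 8.0200 ms -> 8.020 ms (3 dp)

8.020


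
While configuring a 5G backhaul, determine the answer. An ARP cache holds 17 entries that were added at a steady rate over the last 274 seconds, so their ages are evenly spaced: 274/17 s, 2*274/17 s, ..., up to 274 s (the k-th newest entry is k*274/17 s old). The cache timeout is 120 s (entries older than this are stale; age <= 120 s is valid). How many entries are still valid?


Ages are k * 274/17 s for k = 1..17 (spacing = 16.1176 s).
Entry k is valid iff k * 274/17 <= 120 iff k <= 17 * 120 / 274 = 7.4453
n_valid = floor(7.4453) = 7
(n_stale = 17 - 7 = 10)

7


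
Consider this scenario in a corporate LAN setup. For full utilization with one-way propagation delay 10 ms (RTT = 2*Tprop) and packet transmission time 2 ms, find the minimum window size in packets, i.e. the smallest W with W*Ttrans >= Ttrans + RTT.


Given: Ttrans = 2 ms, RTT = 20 ms (= 2 * Tprop, Tprop = 10 ms)
Time until first ACK returns = Ttrans + RTT = 2 + 20 = 22 ms
Need W * Ttrans >= Ttrans + RTT  ->  W >= (Ttrans + RTT) / Ttrans
(Ttrans + RTT) / Ttrans = 22 / 2 = 11
W_min = ceil(11) = 11

11


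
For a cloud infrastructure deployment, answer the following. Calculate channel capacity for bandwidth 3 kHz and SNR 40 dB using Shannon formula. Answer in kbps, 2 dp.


Given: B = 3 kHz, SNR = 40 dB
SNR linear = 10^(40/10) = 10000
1 + SNR = 10001
log2(10001) = 13.2878566418
C = 3 * 1000 * 13.2878566418 = 39863.5699 bps
C = 39.863570 kbps -> 39.86 kbps (2 dp)

39.86


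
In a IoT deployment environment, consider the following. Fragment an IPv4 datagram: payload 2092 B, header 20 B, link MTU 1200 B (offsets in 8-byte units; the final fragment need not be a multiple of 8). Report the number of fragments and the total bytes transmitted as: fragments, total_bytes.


Max data per non-final fragment = floor((MTU - header)/8)*8 = floor((1200 - 20)/8)*8 = floor(1180/8)*8 = 1176 B
Final fragment needs no 8-byte alignment: it can carry up to MTU - header = 1180 B
Non-final fragments needed = ceil((payload - 1180) / 1176) = ceil(912/1176) = ceil(0.7755) = 1
Number of fragments = 1 + 1 = 2
Fragment sizes (data): 1 * 1176 B + 916 B (last, 916 <= 1180 OK)
Total bytes sent = payload + n_frags * header = 2092 + 2*20 = 2092 + 40 = 2132 B

2, 2132


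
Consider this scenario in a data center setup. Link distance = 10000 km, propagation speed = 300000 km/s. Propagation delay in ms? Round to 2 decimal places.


Given: distance = 10000 km, speed = 300000 km/s
Delay = distance / speed = 10000 / 300000 seconds
Delay in ms = 10000 * 1000 / 300000
Delay = 33.3333 ms
Rounded to 2 dp = 33.33 ms

33.33
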